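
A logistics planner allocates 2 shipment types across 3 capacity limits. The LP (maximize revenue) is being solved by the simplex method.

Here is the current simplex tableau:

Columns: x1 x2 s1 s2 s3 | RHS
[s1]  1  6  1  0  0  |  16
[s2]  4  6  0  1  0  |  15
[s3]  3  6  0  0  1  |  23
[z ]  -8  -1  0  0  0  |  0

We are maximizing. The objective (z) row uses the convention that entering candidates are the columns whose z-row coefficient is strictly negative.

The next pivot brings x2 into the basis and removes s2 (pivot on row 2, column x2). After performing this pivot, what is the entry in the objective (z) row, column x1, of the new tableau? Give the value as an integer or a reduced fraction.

Pivot element is row 2, column x2: 6.
Normalize row 2: new (row 2, x1) = 4/6 = 2/3.
z-row ← z-row − (-1)·(new row 2): -8 − (-1)·(2/3) = -22/3.

-22/3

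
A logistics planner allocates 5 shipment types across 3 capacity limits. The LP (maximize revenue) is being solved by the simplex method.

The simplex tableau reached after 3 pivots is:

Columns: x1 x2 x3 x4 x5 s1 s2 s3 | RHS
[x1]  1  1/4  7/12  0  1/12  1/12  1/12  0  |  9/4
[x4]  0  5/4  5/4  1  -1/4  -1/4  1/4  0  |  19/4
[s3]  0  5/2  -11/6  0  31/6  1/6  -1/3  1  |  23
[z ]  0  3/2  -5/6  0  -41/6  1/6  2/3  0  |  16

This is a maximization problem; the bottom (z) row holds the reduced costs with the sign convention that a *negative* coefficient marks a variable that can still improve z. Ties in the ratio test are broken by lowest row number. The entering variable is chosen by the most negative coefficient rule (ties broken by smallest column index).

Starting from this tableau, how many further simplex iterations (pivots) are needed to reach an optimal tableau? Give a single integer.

2

pivot: x5 in, s3 out → z = 1439/31
pivot: x3 in, x1 out → z = 4287/76
No improving column remains; optimal.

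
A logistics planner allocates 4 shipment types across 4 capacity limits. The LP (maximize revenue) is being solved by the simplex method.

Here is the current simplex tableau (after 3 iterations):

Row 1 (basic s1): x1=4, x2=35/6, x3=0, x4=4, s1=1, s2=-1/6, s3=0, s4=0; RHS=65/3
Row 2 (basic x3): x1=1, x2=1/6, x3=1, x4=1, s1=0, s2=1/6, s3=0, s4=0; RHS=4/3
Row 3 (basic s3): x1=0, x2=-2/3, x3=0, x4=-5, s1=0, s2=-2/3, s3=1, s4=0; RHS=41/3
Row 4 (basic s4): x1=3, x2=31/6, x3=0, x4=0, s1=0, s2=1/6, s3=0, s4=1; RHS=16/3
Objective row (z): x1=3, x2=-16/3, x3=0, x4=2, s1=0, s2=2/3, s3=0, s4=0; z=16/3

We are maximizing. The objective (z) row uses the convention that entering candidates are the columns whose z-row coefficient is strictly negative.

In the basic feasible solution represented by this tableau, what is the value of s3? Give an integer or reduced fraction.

41/3

s3 is basic (row 3); its value is the RHS of that row: 41/3.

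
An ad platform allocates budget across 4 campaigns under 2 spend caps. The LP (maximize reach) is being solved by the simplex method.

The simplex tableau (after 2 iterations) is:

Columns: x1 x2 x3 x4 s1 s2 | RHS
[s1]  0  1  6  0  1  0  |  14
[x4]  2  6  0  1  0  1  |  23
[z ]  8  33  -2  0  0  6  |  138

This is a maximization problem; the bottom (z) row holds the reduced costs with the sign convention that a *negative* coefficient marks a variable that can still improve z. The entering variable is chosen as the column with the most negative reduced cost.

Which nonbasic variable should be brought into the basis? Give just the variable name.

Objective-row coefficients: x1: 8, x2: 33, x3: -2, x4: 0, s1: 0, s2: 6.
The most negative is -2 in column x3, so x3 enters.

x3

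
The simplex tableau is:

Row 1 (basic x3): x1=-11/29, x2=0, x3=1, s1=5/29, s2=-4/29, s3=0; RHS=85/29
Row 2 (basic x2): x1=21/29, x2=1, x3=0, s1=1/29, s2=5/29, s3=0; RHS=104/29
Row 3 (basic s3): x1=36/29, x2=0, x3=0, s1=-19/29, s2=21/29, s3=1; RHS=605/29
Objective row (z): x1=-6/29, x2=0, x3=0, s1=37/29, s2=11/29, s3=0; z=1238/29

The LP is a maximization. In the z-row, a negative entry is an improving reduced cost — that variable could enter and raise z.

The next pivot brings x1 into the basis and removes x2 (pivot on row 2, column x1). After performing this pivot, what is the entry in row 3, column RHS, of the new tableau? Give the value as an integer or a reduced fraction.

Pivot element is row 2, column x1: 21/29.
Normalize row 2: new (row 2, RHS) = (104/29)/(21/29) = 104/21.
row 3 ← row 3 − (36/29)·(new row 2): 605/29 − (36/29)·(104/21) = 103/7.

103/7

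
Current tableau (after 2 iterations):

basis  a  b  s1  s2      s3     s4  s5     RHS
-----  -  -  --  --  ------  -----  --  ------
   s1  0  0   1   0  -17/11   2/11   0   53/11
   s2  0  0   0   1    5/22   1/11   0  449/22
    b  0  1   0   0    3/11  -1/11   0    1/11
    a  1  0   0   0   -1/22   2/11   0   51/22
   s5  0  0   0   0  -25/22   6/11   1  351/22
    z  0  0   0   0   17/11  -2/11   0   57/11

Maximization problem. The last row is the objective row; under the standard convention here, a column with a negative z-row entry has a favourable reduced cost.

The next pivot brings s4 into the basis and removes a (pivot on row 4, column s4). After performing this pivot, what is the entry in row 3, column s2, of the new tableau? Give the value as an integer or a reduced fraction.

Pivot element is row 4, column s4: 2/11.
Normalize row 4: new (row 4, s2) = 0/(2/11) = 0.
row 3 ← row 3 − (-1/11)·(new row 4): 0 − (-1/11)·0 = 0.

0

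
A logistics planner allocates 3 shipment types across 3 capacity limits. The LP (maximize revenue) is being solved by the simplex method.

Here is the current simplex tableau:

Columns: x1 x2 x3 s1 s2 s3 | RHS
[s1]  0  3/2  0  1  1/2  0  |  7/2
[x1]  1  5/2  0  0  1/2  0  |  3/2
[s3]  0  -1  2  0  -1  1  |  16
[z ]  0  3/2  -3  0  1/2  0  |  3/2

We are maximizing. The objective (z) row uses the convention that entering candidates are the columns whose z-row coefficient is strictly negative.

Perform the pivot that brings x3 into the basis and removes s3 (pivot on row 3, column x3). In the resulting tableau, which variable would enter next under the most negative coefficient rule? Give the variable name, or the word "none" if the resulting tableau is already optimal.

Pivot element 2. New z-row = old z-row − (-3)·(row 3/2).
Updated z-row coefficients: x1: 0, x2: 0, x3: 0, s1: 0, s2: -1, s3: 3/2.
The most negative is -1 in column s2, so s2 would enter next.

s2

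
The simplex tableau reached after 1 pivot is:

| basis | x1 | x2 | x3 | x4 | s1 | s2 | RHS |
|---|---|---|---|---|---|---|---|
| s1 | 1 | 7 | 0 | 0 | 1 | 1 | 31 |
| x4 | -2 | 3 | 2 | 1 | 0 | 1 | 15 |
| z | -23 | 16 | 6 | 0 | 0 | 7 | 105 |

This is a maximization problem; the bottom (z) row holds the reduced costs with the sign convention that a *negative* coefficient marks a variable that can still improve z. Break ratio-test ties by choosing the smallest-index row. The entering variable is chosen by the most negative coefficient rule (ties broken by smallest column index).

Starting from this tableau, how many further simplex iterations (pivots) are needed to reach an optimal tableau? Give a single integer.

pivot: x1 in, s1 out → z = 818
No improving column remains; optimal.

1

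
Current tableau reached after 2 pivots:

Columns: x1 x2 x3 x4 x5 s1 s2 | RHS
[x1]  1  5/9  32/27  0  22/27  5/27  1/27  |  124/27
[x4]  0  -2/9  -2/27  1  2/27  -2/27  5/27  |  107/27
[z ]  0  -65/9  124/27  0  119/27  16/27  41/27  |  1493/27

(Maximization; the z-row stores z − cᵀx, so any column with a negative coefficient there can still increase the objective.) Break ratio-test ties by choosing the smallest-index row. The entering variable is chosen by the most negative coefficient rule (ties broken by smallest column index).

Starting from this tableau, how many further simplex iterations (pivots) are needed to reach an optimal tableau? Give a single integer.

pivot: x2 in, x1 out → z = 115
No improving column remains; optimal.

1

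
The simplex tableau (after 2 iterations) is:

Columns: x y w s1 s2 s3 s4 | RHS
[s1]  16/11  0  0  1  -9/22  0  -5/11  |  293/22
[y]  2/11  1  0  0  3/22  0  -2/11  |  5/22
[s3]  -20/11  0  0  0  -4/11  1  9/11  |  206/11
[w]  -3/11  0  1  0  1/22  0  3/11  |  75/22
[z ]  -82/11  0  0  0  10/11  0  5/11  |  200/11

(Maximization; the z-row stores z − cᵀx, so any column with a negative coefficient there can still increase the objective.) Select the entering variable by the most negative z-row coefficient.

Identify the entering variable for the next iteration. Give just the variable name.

Objective-row coefficients: x: -82/11, y: 0, w: 0, s1: 0, s2: 10/11, s3: 0, s4: 5/11.
The most negative is -82/11 in column x, so x enters.

x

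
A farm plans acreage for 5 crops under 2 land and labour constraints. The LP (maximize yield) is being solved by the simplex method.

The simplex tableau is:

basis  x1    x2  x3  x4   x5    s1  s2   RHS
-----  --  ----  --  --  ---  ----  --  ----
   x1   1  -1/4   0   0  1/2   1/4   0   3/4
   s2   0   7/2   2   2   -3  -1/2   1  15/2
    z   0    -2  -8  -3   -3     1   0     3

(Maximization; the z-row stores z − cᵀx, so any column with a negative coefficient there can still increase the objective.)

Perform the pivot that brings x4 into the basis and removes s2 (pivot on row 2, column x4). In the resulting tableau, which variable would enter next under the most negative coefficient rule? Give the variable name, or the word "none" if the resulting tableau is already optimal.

Pivot element 2. New z-row = old z-row − (-3)·(row 2/2).
Updated z-row coefficients: x1: 0, x2: 13/4, x3: -5, x4: 0, x5: -15/2, s1: 1/4, s2: 3/2.
The most negative is -15/2 in column x5, so x5 would enter next.

x5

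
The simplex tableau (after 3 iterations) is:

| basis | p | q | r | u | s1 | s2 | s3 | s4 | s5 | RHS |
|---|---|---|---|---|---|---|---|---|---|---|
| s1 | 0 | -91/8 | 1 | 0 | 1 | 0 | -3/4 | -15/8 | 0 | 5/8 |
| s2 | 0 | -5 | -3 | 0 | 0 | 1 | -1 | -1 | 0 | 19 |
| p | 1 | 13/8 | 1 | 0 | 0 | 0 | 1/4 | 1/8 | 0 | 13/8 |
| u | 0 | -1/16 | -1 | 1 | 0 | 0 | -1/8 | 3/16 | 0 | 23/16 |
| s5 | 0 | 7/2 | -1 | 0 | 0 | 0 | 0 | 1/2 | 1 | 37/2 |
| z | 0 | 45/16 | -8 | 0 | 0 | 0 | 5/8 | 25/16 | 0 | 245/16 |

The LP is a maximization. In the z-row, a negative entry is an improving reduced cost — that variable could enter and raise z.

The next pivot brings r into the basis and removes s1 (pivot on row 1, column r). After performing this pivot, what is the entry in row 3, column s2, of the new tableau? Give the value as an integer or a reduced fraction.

Pivot element is row 1, column r: 1.
Normalize row 1: new (row 1, s2) = 0/1 = 0.
row 3 ← row 3 − 1·(new row 1): 0 − 1·0 = 0.

0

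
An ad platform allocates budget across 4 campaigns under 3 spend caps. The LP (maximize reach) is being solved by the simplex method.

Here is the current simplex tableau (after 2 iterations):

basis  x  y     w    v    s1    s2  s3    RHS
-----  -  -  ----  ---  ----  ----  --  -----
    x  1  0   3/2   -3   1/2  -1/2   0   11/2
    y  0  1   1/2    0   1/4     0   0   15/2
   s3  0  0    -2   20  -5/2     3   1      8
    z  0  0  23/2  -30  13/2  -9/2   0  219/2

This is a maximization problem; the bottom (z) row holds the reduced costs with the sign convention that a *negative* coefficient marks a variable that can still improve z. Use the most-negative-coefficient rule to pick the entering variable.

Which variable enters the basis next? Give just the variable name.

v

Objective-row coefficients: x: 0, y: 0, w: 23/2, v: -30, s1: 13/2, s2: -9/2, s3: 0.
The most negative is -30 in column v, so v enters.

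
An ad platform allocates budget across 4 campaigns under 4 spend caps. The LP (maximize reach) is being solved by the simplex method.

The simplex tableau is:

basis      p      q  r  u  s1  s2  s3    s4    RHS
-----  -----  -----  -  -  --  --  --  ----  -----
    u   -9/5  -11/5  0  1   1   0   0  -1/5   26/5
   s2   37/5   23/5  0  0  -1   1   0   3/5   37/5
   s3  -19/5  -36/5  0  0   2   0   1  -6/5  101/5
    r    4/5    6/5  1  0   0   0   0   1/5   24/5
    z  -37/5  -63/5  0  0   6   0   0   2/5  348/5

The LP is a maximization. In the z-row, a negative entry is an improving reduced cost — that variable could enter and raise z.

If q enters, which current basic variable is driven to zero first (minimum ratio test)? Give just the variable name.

s2

Ratios: row 1 (u): entry -11/5 ≤ 0, skip; row 2 (s2): (37/5)/(23/5) = 37/23; row 3 (s3): entry -36/5 ≤ 0, skip; row 4 (r): (24/5)/(6/5) = 4.
Minimum ratio 37/23 is in the s2 row, so s2 leaves.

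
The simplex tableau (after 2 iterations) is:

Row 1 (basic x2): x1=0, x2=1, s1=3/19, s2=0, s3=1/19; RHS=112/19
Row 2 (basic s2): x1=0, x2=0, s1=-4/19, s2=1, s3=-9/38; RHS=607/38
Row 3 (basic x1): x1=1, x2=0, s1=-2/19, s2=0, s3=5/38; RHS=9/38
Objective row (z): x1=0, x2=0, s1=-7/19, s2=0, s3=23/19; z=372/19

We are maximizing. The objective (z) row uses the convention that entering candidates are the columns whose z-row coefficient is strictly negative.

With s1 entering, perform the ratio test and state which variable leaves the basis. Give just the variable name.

x2

Ratios: row 1 (x2): (112/19)/(3/19) = 112/3; row 2 (s2): entry -4/19 ≤ 0, skip; row 3 (x1): entry -2/19 ≤ 0, skip.
Minimum ratio 112/3 is in the x2 row, so x2 leaves.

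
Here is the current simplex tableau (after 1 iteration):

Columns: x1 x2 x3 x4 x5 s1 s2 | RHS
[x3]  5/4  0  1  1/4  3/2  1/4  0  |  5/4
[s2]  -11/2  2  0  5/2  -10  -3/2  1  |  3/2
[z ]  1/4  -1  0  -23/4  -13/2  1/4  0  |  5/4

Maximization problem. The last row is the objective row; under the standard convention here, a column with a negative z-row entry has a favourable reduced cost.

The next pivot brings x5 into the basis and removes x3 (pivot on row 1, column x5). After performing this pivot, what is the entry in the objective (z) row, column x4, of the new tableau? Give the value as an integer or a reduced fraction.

Pivot element is row 1, column x5: 3/2.
Normalize row 1: new (row 1, x4) = (1/4)/(3/2) = 1/6.
z-row ← z-row − (-13/2)·(new row 1): -23/4 − (-13/2)·(1/6) = -14/3.

-14/3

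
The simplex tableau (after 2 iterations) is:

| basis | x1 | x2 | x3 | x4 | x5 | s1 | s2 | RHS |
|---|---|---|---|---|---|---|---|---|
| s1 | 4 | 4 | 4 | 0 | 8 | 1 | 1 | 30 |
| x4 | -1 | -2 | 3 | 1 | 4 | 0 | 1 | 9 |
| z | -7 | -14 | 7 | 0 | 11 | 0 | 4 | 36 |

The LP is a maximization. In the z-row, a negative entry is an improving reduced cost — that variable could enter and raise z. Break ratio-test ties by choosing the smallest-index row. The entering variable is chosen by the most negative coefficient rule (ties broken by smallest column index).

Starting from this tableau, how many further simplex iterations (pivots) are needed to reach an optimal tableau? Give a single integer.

1

pivot: x2 in, s1 out → z = 141
No improving column remains; optimal.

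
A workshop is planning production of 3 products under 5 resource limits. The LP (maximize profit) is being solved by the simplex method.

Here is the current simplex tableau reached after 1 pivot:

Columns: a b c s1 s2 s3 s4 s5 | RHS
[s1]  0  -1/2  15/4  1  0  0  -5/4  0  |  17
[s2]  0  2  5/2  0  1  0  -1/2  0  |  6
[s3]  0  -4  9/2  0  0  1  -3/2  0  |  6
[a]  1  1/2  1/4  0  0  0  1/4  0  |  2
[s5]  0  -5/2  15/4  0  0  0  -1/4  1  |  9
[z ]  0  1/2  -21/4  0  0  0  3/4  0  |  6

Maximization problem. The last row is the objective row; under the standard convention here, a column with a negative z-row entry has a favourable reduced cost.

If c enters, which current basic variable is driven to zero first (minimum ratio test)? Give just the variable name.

Ratios: row 1 (s1): 17/(15/4) = 68/15; row 2 (s2): 6/(5/2) = 12/5; row 3 (s3): 6/(9/2) = 4/3; row 4 (a): 2/(1/4) = 8; row 5 (s5): 9/(15/4) = 12/5.
Minimum ratio 4/3 is in the s3 row, so s3 leaves.

s3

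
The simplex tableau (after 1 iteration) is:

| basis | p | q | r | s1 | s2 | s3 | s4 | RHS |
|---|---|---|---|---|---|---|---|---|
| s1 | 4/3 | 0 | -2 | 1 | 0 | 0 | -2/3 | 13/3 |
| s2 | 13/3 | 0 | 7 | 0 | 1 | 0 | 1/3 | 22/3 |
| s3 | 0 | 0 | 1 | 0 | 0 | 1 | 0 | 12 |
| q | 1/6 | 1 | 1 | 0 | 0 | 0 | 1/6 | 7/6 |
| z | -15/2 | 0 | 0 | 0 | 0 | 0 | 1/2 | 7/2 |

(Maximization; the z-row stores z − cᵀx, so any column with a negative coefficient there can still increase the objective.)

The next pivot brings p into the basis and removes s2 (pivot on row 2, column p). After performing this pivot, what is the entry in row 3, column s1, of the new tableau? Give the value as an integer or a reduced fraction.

0

Pivot element is row 2, column p: 13/3.
Normalize row 2: new (row 2, s1) = 0/(13/3) = 0.
row 3 ← row 3 − 0·(new row 2): 0 − 0·0 = 0.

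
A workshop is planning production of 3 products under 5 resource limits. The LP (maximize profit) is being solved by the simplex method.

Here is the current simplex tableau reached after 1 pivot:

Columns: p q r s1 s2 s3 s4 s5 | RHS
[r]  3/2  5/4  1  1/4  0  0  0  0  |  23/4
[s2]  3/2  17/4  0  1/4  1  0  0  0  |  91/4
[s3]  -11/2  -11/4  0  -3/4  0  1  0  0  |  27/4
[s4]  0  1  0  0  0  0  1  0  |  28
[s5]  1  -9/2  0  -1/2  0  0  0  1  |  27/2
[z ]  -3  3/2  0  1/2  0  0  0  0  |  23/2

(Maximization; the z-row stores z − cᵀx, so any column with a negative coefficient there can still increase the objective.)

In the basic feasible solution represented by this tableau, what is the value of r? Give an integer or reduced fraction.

r is basic (row 1); its value is the RHS of that row: 23/4.

23/4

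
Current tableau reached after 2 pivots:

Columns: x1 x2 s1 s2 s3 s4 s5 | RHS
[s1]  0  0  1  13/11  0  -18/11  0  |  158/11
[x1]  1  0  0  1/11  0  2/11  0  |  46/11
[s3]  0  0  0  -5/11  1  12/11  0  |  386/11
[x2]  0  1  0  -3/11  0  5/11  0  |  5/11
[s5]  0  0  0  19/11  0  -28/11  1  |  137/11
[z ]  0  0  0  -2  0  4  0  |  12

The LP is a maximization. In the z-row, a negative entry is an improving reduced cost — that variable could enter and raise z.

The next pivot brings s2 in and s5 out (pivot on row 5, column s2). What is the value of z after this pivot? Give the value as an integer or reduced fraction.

Minimum ratio for s2: (137/11)/(19/11) = 137/19.
z changes by −(z-row coeff of s2)·ratio = −(-2)·(137/19) = 274/19.
New z = 12 + (274/19) = 502/19.

502/19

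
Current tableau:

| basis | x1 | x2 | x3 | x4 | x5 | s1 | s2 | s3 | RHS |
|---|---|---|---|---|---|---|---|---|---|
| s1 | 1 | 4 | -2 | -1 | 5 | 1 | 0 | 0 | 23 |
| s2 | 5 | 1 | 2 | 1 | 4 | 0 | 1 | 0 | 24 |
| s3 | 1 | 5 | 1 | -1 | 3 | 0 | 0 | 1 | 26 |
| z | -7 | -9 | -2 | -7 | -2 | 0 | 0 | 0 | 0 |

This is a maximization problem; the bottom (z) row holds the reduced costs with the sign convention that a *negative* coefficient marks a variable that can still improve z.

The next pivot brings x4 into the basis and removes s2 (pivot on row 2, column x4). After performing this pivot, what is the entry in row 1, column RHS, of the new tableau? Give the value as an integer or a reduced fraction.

47

Pivot element is row 2, column x4: 1.
Normalize row 2: new (row 2, RHS) = 24/1 = 24.
row 1 ← row 1 − (-1)·(new row 2): 23 − (-1)·24 = 47.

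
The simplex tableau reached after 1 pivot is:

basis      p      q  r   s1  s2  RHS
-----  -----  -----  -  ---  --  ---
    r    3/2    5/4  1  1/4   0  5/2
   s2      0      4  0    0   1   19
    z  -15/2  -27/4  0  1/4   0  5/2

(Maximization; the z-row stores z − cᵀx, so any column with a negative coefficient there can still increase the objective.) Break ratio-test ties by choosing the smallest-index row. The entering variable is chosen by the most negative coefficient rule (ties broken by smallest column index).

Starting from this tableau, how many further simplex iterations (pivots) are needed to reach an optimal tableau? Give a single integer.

2

pivot: p in, r out → z = 15
pivot: q in, p out → z = 16
No improving column remains; optimal.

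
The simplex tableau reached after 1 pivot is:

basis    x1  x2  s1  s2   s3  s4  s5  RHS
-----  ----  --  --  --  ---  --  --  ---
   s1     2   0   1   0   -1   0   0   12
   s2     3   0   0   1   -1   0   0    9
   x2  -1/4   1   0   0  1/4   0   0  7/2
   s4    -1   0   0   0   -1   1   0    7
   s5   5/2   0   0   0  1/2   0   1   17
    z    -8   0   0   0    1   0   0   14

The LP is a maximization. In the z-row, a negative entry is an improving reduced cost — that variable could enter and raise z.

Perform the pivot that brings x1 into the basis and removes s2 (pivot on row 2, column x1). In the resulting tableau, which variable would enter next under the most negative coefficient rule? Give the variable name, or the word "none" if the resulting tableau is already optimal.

Pivot element 3. New z-row = old z-row − (-8)·(row 2/3).
Updated z-row coefficients: x1: 0, x2: 0, s1: 0, s2: 8/3, s3: -5/3, s4: 0, s5: 0.
The most negative is -5/3 in column s3, so s3 would enter next.

s3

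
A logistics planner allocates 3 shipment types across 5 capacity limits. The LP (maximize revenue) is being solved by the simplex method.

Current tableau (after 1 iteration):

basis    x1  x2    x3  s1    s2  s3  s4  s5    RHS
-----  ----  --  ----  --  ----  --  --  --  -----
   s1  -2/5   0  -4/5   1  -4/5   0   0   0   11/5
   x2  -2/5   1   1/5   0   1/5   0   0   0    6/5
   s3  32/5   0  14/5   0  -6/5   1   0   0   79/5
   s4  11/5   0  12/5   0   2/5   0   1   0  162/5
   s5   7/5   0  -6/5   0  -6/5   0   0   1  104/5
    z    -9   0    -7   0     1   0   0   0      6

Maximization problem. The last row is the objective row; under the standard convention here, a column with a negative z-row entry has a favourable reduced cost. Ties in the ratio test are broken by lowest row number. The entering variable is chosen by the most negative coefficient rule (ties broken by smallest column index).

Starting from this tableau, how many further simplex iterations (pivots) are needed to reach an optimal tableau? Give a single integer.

pivot: x1 in, s3 out → z = 903/32
pivot: x3 in, x1 out → z = 91/2
pivot: s2 in, x2 out → z = 46
No improving column remains; optimal.

3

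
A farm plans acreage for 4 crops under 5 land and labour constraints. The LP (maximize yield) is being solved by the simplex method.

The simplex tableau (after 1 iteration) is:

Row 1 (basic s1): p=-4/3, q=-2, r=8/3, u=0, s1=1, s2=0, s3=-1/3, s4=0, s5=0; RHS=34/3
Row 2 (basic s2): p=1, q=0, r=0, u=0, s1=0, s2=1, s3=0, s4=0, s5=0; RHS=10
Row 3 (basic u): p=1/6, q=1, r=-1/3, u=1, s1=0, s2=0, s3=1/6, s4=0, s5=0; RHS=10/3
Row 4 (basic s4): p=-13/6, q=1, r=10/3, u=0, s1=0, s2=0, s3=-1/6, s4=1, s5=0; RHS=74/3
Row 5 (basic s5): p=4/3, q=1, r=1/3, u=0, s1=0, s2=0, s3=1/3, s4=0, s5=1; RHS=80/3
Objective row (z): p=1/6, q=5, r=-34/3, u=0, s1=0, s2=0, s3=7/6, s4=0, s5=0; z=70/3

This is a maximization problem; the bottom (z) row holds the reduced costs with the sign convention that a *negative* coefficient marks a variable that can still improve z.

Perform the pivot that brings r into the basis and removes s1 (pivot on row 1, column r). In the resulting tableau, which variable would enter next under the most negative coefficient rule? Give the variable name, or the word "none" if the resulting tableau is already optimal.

Pivot element 8/3. New z-row = old z-row − (-34/3)·(row 1/(8/3)).
Updated z-row coefficients: p: -11/2, q: -7/2, r: 0, u: 0, s1: 17/4, s2: 0, s3: -1/4, s4: 0, s5: 0.
The most negative is -11/2 in column p, so p would enter next.

p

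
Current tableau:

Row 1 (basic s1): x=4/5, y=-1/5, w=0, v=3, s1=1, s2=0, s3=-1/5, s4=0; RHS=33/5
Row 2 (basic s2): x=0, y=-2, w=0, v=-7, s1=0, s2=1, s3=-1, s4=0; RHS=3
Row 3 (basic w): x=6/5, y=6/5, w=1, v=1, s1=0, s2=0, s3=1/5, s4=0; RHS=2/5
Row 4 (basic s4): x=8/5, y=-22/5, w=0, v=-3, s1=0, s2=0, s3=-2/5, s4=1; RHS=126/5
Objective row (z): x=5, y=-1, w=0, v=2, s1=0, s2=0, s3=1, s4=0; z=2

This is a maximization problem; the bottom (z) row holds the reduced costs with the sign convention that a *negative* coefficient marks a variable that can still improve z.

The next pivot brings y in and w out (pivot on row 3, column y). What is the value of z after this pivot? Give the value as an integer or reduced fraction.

7/3

Minimum ratio for y: (2/5)/(6/5) = 1/3.
z changes by −(z-row coeff of y)·ratio = −(-1)·(1/3) = 1/3.
New z = 2 + (1/3) = 7/3.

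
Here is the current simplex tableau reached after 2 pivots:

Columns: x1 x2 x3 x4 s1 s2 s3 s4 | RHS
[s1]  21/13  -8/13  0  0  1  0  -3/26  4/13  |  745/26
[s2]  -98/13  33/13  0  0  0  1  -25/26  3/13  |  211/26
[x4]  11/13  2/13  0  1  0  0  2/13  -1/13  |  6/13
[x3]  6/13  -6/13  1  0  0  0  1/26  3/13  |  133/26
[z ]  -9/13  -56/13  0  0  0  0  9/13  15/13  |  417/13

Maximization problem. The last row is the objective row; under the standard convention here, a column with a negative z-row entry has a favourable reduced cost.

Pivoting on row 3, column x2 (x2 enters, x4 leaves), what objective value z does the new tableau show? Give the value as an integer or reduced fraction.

Minimum ratio for x2: (6/13)/(2/13) = 3.
z changes by −(z-row coeff of x2)·ratio = −(-56/13)·3 = 168/13.
New z = 417/13 + (168/13) = 45.

45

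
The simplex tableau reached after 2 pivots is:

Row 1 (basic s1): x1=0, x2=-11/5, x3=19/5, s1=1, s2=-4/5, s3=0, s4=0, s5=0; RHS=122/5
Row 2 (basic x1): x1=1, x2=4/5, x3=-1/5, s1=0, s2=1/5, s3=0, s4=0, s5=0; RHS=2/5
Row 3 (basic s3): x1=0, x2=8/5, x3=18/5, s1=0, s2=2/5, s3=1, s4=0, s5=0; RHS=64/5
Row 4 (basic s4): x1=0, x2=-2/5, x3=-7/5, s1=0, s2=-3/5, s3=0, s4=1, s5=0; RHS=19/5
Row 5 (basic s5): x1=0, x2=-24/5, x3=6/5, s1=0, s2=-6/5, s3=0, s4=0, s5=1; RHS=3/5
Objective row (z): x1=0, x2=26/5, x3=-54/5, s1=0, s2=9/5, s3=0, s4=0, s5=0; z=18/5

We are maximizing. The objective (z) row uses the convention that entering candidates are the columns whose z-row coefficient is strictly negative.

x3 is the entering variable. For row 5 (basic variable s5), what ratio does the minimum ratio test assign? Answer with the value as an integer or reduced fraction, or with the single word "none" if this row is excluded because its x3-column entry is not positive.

Ratio = RHS / (x3 entry) = (3/5) / (6/5) = 1/2.

1/2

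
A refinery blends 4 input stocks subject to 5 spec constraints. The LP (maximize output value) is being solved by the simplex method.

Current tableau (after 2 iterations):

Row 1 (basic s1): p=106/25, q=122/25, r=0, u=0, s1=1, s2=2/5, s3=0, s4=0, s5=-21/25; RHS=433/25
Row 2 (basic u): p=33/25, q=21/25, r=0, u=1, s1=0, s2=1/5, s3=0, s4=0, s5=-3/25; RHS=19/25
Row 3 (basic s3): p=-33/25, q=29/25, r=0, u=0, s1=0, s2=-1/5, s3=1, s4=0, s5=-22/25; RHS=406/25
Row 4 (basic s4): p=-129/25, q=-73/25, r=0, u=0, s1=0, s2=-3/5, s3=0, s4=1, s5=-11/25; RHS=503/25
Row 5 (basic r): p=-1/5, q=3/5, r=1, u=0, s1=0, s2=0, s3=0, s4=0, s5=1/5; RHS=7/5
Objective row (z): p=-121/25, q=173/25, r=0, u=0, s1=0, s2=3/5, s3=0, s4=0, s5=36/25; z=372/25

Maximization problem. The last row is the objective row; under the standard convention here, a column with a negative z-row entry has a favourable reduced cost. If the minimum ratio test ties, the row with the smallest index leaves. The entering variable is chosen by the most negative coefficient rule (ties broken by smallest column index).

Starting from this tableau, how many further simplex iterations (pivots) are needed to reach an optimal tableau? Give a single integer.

1

pivot: p in, u out → z = 53/3
No improving column remains; optimal.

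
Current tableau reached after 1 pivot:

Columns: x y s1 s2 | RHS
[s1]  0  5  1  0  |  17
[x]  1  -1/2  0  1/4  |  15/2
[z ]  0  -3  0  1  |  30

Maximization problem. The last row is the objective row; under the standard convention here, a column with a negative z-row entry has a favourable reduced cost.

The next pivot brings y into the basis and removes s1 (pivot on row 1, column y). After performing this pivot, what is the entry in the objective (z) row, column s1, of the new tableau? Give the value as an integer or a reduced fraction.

Pivot element is row 1, column y: 5.
Normalize row 1: new (row 1, s1) = 1/5 = 1/5.
z-row ← z-row − (-3)·(new row 1): 0 − (-3)·(1/5) = 3/5.

3/5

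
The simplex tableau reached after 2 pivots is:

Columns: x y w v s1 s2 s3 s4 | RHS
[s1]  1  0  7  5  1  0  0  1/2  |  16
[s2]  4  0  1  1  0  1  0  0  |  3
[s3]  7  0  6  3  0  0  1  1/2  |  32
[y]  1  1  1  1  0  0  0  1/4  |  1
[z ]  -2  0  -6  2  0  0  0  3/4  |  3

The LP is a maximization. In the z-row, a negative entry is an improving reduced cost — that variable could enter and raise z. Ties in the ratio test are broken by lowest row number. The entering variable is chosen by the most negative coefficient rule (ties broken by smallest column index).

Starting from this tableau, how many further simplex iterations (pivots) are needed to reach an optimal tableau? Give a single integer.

pivot: w in, y out → z = 9
No improving column remains; optimal.

1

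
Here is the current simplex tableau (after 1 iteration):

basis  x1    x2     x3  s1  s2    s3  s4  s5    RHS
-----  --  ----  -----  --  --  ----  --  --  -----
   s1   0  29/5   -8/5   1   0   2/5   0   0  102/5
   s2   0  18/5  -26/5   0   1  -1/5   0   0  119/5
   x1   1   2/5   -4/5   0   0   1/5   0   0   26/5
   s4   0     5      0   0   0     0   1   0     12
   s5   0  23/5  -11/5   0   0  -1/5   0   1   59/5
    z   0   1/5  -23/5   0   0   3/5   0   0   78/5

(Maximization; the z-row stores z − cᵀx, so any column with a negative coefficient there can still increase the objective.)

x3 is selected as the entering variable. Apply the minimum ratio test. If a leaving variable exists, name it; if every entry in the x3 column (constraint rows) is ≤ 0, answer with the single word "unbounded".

unbounded

x3-column entries: row 1: -8/5, row 2: -26/5, row 3: -4/5, row 4: 0, row 5: -11/5. All ≤ 0, so x3 can increase without bound; the LP is unbounded in this direction.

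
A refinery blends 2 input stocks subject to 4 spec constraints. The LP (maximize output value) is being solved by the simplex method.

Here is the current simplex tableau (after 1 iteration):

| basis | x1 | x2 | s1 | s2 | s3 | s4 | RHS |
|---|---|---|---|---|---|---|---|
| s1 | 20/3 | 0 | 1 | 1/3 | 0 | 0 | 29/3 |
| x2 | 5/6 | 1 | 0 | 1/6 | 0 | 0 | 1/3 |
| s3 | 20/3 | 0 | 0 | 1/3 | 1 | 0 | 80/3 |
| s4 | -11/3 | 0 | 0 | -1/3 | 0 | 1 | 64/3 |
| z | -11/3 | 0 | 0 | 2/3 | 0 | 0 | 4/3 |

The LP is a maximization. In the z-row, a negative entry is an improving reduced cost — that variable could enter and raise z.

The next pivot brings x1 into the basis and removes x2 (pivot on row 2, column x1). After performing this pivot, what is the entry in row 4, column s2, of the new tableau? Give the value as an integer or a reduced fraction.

Pivot element is row 2, column x1: 5/6.
Normalize row 2: new (row 2, s2) = (1/6)/(5/6) = 1/5.
row 4 ← row 4 − (-11/3)·(new row 2): -1/3 − (-11/3)·(1/5) = 2/5.

2/5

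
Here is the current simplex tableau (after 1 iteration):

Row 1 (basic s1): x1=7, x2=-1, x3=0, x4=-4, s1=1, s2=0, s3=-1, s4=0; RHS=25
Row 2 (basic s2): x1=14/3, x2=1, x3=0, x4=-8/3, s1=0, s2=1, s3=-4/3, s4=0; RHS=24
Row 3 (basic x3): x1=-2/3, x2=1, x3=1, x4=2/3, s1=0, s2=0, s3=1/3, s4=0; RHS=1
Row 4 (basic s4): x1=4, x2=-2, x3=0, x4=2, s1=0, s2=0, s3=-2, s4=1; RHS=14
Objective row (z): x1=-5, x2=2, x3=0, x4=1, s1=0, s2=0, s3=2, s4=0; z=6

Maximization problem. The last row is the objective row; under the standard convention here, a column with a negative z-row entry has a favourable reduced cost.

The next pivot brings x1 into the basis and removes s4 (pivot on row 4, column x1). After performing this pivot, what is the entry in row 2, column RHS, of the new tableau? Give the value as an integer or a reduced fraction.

Pivot element is row 4, column x1: 4.
Normalize row 4: new (row 4, RHS) = 14/4 = 7/2.
row 2 ← row 2 − (14/3)·(new row 4): 24 − (14/3)·(7/2) = 23/3.

23/3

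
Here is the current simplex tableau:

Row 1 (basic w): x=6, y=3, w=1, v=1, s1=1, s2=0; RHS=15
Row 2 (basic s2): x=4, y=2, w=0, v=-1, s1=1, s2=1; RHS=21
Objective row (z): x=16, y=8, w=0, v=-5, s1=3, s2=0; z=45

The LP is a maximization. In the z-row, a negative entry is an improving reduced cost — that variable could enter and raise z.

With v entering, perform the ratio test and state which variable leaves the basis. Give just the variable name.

Ratios: row 1 (w): 15/1 = 15; row 2 (s2): entry -1 ≤ 0, skip.
Minimum ratio 15 is in the w row, so w leaves.

w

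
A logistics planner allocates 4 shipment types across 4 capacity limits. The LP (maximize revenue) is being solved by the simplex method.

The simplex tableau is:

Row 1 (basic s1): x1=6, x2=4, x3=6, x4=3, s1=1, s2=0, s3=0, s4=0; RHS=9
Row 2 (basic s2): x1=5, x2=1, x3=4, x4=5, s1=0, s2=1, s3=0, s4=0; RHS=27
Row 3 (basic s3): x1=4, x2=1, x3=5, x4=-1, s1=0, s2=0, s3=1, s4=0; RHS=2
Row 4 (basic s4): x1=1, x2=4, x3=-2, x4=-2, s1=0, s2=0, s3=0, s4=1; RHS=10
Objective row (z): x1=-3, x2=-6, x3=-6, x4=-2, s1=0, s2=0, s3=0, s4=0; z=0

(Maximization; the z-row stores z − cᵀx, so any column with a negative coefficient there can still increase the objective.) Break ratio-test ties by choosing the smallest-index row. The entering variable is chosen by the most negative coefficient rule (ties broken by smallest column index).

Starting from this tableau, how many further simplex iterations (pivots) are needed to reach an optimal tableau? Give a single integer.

pivot: x2 in, s3 out → z = 12
pivot: x4 in, s1 out → z = 92/7
No improving column remains; optimal.

2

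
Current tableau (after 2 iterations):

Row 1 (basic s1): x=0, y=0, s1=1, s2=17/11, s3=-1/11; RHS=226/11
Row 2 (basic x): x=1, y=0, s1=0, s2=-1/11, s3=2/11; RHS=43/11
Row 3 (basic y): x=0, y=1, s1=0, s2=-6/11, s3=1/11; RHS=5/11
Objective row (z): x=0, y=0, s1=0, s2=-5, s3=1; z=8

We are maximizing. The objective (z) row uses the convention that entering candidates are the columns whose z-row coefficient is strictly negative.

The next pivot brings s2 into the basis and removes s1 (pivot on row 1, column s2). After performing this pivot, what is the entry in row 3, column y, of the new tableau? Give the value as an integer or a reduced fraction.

1

Pivot element is row 1, column s2: 17/11.
Normalize row 1: new (row 1, y) = 0/(17/11) = 0.
row 3 ← row 3 − (-6/11)·(new row 1): 1 − (-6/11)·0 = 1.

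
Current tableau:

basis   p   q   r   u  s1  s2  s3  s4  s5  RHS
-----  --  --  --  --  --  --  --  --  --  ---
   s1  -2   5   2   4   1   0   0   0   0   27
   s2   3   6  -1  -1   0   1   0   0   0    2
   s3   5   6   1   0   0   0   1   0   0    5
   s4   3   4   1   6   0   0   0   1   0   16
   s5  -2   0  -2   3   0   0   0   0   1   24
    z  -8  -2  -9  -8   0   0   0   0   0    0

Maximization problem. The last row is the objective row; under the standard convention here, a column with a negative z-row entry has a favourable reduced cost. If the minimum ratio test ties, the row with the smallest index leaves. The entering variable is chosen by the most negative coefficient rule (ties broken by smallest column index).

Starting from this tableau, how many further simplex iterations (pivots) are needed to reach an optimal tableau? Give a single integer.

pivot: r in, s3 out → z = 45
pivot: u in, s4 out → z = 179/3
No improving column remains; optimal.

2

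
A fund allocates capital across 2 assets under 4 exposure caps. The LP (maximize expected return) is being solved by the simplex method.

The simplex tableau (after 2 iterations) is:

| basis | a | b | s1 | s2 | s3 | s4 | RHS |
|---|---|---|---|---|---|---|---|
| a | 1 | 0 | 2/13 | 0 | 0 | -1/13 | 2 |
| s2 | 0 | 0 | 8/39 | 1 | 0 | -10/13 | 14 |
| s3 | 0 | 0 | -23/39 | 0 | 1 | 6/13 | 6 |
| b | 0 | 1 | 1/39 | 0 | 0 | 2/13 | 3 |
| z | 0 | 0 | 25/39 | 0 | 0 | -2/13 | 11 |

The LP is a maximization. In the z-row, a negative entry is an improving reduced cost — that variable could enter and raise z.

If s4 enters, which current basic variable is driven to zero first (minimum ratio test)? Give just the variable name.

s3

Ratios: row 1 (a): entry -1/13 ≤ 0, skip; row 2 (s2): entry -10/13 ≤ 0, skip; row 3 (s3): 6/(6/13) = 13; row 4 (b): 3/(2/13) = 39/2.
Minimum ratio 13 is in the s3 row, so s3 leaves.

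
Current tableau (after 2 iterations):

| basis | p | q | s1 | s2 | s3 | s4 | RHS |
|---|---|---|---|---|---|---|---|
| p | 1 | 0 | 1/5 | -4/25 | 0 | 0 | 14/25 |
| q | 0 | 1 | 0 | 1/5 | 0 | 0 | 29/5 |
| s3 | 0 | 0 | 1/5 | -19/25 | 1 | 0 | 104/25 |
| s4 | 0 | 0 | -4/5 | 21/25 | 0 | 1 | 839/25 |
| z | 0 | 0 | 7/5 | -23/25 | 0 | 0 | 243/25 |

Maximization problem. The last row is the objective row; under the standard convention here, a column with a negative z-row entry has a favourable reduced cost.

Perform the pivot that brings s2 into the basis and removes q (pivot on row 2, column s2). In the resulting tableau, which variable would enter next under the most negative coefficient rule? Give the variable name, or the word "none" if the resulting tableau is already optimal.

Pivot element 1/5. New z-row = old z-row − (-23/25)·(row 2/(1/5)).
Updated z-row coefficients: p: 0, q: 23/5, s1: 7/5, s2: 0, s3: 0, s4: 0.
No coefficient is strictly negative; the tableau after this pivot is optimal.

none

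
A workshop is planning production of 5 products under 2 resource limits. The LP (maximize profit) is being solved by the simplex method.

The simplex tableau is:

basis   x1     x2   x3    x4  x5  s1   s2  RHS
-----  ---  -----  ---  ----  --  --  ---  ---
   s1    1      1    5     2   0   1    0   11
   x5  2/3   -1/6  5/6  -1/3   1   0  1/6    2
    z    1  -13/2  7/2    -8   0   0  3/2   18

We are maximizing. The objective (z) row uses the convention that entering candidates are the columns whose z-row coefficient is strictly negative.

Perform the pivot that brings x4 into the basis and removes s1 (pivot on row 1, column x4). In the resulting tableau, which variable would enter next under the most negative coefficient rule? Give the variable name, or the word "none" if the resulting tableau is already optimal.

x2

Pivot element 2. New z-row = old z-row − (-8)·(row 1/2).
Updated z-row coefficients: x1: 5, x2: -5/2, x3: 47/2, x4: 0, x5: 0, s1: 4, s2: 3/2.
The most negative is -5/2 in column x2, so x2 would enter next.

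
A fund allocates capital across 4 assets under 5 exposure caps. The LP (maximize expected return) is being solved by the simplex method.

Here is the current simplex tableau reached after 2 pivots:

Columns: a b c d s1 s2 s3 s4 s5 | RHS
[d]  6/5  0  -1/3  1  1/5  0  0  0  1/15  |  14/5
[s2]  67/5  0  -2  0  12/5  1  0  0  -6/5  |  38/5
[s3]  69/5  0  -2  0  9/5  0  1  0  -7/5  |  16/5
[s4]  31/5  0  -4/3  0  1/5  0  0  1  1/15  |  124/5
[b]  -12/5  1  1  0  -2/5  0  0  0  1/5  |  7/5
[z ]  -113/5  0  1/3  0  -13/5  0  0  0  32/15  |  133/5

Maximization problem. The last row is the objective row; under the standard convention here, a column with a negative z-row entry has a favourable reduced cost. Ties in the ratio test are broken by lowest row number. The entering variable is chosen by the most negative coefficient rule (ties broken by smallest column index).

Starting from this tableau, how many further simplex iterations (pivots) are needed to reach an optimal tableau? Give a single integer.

pivot: a in, s3 out → z = 2197/69
pivot: c in, b out → z = 122/3
pivot: s5 in, d out → z = 140/3
No improving column remains; optimal.

3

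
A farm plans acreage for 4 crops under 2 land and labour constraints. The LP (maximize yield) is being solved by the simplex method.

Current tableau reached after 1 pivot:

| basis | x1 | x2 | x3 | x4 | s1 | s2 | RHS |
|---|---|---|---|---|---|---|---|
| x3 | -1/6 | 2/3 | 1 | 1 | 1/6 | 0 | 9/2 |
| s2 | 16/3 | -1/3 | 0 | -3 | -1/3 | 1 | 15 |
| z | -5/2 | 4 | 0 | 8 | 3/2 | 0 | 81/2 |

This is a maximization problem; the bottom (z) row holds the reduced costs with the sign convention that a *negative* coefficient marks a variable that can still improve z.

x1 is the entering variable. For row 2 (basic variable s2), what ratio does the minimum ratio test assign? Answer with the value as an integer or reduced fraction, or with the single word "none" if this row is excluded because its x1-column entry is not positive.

45/16

Ratio = RHS / (x1 entry) = 15 / (16/3) = 45/16.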